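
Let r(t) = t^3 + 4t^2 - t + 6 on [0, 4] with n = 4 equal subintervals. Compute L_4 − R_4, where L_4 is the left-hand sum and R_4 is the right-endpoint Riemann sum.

-124

L_4 = 110.
R_4 = 234.
L_4 − R_4 = -124.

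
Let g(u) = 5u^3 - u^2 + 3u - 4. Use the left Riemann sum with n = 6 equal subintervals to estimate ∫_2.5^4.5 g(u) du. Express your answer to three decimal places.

391.907

Δu = (4.5 − 2.5)/6 = 1/3.
Left endpoints: 2.5, 17/6, 19/6, 3.5, 23/6, 25/6.
g(2.5) = 75.375, g(17/6) = 23803/216, g(19/6) = 33317/216, g(3.5) = 208.625, g(23/6) = 59281/216, g(25/6) = 76211/216.
Sum = Δu · [g(2.5) + g(17/6) + g(19/6) + ...].
Sum ≈ 391.907.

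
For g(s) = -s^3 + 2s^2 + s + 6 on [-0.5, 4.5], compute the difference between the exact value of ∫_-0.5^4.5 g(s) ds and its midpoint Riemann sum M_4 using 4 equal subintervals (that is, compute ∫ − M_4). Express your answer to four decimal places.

-2.6042

Exact integral: ∫_-0.5^4.5 g(s) ds ≈ -1.666667.
M_4 = 0.9375.
Error ≈ -1.666667 − 0.9375 ≈ -2.6042.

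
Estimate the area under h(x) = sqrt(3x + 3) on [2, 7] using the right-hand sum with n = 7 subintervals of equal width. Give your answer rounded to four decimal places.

Δx = (7 − 2)/7 = 5/7.
Right endpoints: 19/7, 24/7, 29/7, 34/7, 39/7, 44/7, 7.
h(19/7) ≈ 3.3381, h(24/7) ≈ 3.6450, h(29/7) ≈ 3.9279, h(34/7) ≈ 4.1918, h(39/7) ≈ 4.4401, h(44/7) ≈ 4.6752, h(7) ≈ 4.8990.
Sum = Δx · [h(19/7) + h(24/7) + h(29/7) + ...].
Sum ≈ 20.7979.

20.7979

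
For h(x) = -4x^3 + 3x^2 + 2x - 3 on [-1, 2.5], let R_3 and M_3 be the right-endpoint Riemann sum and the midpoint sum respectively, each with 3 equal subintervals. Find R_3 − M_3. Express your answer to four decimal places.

R_3 ≈ -56.972222.
M_3 ≈ -24.305556.
R_3 − M_3 ≈ -32.6667.

-32.6667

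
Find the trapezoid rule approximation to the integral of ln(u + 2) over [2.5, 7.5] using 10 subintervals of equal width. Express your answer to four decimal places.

Δu = (7.5 − 2.5)/10 = 0.5.
f(2.5) ≈ 1.5041, f(3) ≈ 1.6094, f(3.5) ≈ 1.7047, f(4) ≈ 1.7918, f(4.5) ≈ 1.8718, f(5) ≈ 1.9459, f(5.5) ≈ 2.0149, f(6) ≈ 2.0794, f(6.5) ≈ 2.1401, f(7) ≈ 2.1972, f(7.5) ≈ 2.2513.
T_10 = (Δu/2)·[f(u_0) + 2f(u_1) + ... + 2f(u_{9}) + f(u_10)].
Sum ≈ 9.6165.

9.6165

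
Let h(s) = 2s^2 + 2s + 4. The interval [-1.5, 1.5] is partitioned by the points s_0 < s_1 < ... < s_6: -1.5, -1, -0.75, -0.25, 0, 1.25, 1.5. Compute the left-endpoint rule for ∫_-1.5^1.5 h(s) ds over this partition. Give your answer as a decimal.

Subinterval widths: 0.5, 0.25, 0.5, 0.25, 1.25, 0.25.
Left endpoints: -1.5, -1, -0.75, -0.25, 0, 1.25.
h(-1.5) = 5.5, h(-1) = 4, h(-0.75) = 3.625, h(-0.25) = 3.625, h(0) = 4, h(1.25) = 9.625.
Sum = Σ Δs_i · h(s_i).
Sum = 13.875.

13.875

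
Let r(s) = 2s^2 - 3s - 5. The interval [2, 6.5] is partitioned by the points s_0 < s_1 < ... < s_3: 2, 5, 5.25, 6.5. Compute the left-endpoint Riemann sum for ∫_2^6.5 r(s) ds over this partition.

41.46875

Subinterval widths: 3, 0.25, 1.25.
Left endpoints: 2, 5, 5.25.
r(2) = -3, r(5) = 30, r(5.25) = 34.375.
Sum = Σ Δs_i · r(s_i).
Sum = 41.46875.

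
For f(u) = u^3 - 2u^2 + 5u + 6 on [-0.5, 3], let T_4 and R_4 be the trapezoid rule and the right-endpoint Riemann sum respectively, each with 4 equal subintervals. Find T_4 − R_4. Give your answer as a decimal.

T_4 ≈ 45.80762.
R_4 ≈ 57.67480.
T_4 − R_4 = -11.8671875.

-11.8671875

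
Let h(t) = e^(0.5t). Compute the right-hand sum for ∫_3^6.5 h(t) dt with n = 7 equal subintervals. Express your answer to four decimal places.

48.1662

Δt = (6.5 − 3)/7 = 0.5.
Right endpoints: 3.5, 4, 4.5, 5, 5.5, 6, 6.5.
h(3.5) ≈ 5.7546, h(4) ≈ 7.3891, h(4.5) ≈ 9.4877, h(5) ≈ 12.1825, h(5.5) ≈ 15.6426, h(6) ≈ 20.0855, h(6.5) ≈ 25.7903.
Sum = Δt · [h(3.5) + h(4) + h(4.5) + ...].
Sum ≈ 48.1662.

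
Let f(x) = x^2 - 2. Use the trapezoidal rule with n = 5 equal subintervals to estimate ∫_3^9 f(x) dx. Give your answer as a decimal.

223.44

Δx = (9 − 3)/5 = 1.2.
f(3) = 7, f(4.2) = 15.64, f(5.4) = 27.16, f(6.6) = 41.56, f(7.8) = 58.84, f(9) = 79.
T_5 = (Δx/2)·[f(x_0) + 2f(x_1) + ... + 2f(x_{4}) + f(x_5)].
Sum = 223.44.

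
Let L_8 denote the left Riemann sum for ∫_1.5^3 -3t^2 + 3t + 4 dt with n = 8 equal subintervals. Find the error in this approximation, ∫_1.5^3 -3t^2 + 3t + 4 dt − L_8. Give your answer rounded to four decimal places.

-1.4502

Exact integral: ∫_1.5^3 f(t) dt = -7.5.
L_8 ≈ -6.049805.
Error ≈ -7.5 − (-6.049805) ≈ -1.4502.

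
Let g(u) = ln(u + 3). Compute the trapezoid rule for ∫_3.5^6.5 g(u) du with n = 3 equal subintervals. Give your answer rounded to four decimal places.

6.2165

Δu = (6.5 − 3.5)/3 = 1.
g(3.5) ≈ 1.8718, g(4.5) ≈ 2.0149, g(5.5) ≈ 2.1401, g(6.5) ≈ 2.2513.
T_3 = (Δu/2)·[g(u_0) + 2g(u_1) + 2g(u_2) + g(u_3)].
Sum ≈ 6.2165.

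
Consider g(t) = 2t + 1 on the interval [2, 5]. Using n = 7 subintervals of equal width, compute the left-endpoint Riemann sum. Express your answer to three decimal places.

22.714

Δt = (5 − 2)/7 = 3/7.
Left endpoints: 2, 17/7, 20/7, 23/7, 26/7, 29/7, 32/7.
g(2) = 5, g(17/7) = 41/7, g(20/7) = 47/7, g(23/7) = 53/7, g(26/7) = 59/7, g(29/7) = 65/7, g(32/7) = 71/7.
Sum = Δt · [g(2) + g(17/7) + g(20/7) + ...].
Sum ≈ 22.714.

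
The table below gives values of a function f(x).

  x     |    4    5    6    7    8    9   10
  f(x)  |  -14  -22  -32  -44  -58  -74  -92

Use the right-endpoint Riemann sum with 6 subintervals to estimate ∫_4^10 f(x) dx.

-322

Δx = 1.
Sum = 1·[(-22) + (-32) + (-44) + (-58) + (-74) + (-92)] = -322.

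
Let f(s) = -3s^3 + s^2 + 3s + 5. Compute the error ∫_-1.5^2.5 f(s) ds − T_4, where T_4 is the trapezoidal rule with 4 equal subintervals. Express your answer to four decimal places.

Exact integral: ∫_-1.5^2.5 f(s) ds ≈ 6.833333.
T_4 = 4.5.
Error ≈ 6.833333 − 4.5 ≈ 2.3333.

2.3333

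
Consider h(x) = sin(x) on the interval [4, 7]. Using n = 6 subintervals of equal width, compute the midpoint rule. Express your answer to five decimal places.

Δx = (7 − 4)/6 = 0.5.
Midpoints: 4.25, 4.75, 5.25, 5.75, 6.25, 6.75.
h(4.25) ≈ -0.89499, h(4.75) ≈ -0.99929, h(5.25) ≈ -0.85893, h(5.75) ≈ -0.50828, h(6.25) ≈ -0.03318, h(6.75) ≈ 0.45004.
Sum = Δx · [h(4.25) + h(4.75) + h(5.25) + ...].
Sum ≈ -1.42232.

-1.42232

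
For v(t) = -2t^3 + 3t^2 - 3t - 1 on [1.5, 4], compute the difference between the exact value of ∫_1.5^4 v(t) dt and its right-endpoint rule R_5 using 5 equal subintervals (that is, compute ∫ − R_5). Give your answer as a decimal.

23.28125

Exact integral: ∫_1.5^4 v(t) dt = -87.96875.
R_5 = -111.25.
Error = -87.96875 − (-111.25) = 23.28125.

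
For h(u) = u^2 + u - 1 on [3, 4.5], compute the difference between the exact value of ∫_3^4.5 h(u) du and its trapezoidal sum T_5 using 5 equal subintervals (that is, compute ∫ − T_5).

-0.0225

Exact integral: ∫_3^4.5 h(u) du = 25.5.
T_5 = 25.5225.
Error = 25.5 − 25.5225 = -0.0225.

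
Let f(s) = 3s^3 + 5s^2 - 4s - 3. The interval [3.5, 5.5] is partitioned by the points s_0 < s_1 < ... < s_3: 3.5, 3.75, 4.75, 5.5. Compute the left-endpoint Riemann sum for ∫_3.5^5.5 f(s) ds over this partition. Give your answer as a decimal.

562.98046875

Subinterval widths: 0.25, 1, 0.75.
Left endpoints: 3.5, 3.75, 4.75.
f(3.5) = 172.875, f(3.75) = 210.515625, f(4.75) = 412.328125.
Sum = Σ Δs_i · f(s_i).
Sum = 562.98046875.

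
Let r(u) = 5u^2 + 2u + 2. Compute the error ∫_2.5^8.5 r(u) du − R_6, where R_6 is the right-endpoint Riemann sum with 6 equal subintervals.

Exact integral: ∫_2.5^8.5 r(u) du = 1075.5.
R_6 = 1251.5.
Error = 1075.5 − 1251.5 = -176.

-176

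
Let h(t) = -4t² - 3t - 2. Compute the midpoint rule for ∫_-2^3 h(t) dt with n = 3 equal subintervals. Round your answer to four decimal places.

Δt = (3 − (-2))/3 = 5/3.
Midpoints: -7/6, 0.5, 13/6.
h(-7/6) = -71/18, h(0.5) = -4.5, h(13/6) = -491/18.
Sum = Δt · [h(-7/6) + h(0.5) + h(13/6)].
Sum ≈ -59.5370.

-59.5370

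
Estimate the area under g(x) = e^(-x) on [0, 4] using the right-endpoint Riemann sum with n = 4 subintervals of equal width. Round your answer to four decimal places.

0.5713

Δx = (4 − 0)/4 = 1.
Right endpoints: 1, 2, 3, 4.
g(1) ≈ 0.3679, g(2) ≈ 0.1353, g(3) ≈ 0.0498, g(4) ≈ 0.0183.
Sum = Δx · [g(1) + g(2) + g(3) + g(4)].
Sum ≈ 0.5713.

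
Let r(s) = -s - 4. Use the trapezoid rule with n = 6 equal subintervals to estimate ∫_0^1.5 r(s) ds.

-7.125

Δs = (1.5 − 0)/6 = 0.25.
r(0) = -4, r(0.25) = -4.25, r(0.5) = -4.5, r(0.75) = -4.75, r(1) = -5, r(1.25) = -5.25, r(1.5) = -5.5.
T_6 = (Δs/2)·[r(s_0) + 2r(s_1) + ... + 2r(s_{5}) + r(s_6)].
Sum = -7.125.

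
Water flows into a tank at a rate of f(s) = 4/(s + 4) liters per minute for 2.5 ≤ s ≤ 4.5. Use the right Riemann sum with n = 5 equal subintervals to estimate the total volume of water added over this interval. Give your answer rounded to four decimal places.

Δs = (4.5 − 2.5)/5 = 0.4.
Right endpoints: 2.9, 3.3, 3.7, 4.1, 4.5.
f(2.9) = 40/69, f(3.3) = 40/73, f(3.7) = 40/77, f(4.1) = 40/81, f(4.5) = 8/17.
Sum = Δs · [f(2.9) + f(3.3) + f(3.7) + f(4.1) + f(4.5)].
Sum ≈ 1.0446.

1.0446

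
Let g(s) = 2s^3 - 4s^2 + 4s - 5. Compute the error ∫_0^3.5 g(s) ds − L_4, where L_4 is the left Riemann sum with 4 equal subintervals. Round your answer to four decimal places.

Exact integral: ∫_0^3.5 g(s) ds ≈ 24.864583.
L_4 ≈ 5.564453.
Error ≈ 24.864583 − 5.564453 ≈ 19.3001.

19.3001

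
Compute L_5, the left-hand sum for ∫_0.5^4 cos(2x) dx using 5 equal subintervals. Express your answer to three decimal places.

Δx = (4 − 0.5)/5 = 0.7.
Left endpoints: 0.5, 1.2, 1.9, 2.6, 3.3.
f(0.5) ≈ 0.540, f(1.2) ≈ -0.737, f(1.9) ≈ -0.791, f(2.6) ≈ 0.469, f(3.3) ≈ 0.950.
Sum = Δx · [f(0.5) + f(1.2) + f(1.9) + f(2.6) + f(3.3)].
Sum ≈ 0.301.

0.301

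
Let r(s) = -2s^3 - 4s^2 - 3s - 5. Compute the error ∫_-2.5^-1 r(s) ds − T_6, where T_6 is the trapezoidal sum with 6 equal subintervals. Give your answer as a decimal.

Exact integral: ∫_-2.5^-1 r(s) ds = -0.09375.
T_6 = 0.0078125.
Error = -0.09375 − 0.0078125 = -0.1015625.

-0.1015625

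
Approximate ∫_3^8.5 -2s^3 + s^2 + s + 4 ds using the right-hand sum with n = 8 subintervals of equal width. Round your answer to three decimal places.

Δs = (8.5 − 3)/8 = 0.6875.
Right endpoints: 3.6875, 4.375, 5.0625, 5.75, 6.4375, 7.125, 7.8125, 8.5.
f(3.6875) = -161787/2048, f(4.375) = -139.96484375, f(5.0625) = -460393/2048, f(5.75) = -337.40625, f(6.4375) = -986479/2048, f(7.125) = -661.51953125, f(7.8125) = -1803933/2048, f(8.5) = -1143.5.
Sum = Δs · [f(3.6875) + f(4.375) + f(5.0625) + ...].
Sum ≈ -2714.728.

-2714.728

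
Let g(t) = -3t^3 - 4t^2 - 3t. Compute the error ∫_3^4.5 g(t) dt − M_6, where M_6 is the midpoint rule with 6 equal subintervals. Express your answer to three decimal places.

Exact integral: ∫_3^4.5 g(t) dt = -349.171875.
M_6 ≈ -348.87695.
Error ≈ -349.171875 − (-348.87695) ≈ -0.295.

-0.295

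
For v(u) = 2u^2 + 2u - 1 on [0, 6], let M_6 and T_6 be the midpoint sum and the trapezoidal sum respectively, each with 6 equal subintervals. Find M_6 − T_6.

M_6 = 173.
T_6 = 176.
M_6 − T_6 = -3.

-3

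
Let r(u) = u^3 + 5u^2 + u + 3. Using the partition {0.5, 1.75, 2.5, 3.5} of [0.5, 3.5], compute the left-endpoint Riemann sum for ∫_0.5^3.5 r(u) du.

Subinterval widths: 1.25, 0.75, 1.
Left endpoints: 0.5, 1.75, 2.5.
r(0.5) = 4.875, r(1.75) = 25.421875, r(2.5) = 52.375.
Sum = Σ Δu_i · r(u_i).
Sum = 77.53515625.

77.53515625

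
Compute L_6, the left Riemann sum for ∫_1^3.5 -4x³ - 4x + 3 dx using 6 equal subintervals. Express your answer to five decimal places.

-129.03646

Δx = (3.5 − 1)/6 = 5/12.
Left endpoints: 1, 17/12, 11/6, 2.25, 8/3, 37/12.
f(1) = -5, f(17/12) = -6065/432, f(11/6) = -1565/54, f(2.25) = -51.5625, f(8/3) = -2255/27, f(37/12) = -54685/432.
Sum = Δx · [f(1) + f(17/12) + f(11/6) + ...].
Sum ≈ -129.03646.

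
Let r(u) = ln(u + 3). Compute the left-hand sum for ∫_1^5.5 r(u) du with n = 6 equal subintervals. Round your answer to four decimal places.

7.8565

Δu = (5.5 − 1)/6 = 0.75.
Left endpoints: 1, 1.75, 2.5, 3.25, 4, 4.75.
r(1) ≈ 1.3863, r(1.75) ≈ 1.5581, r(2.5) ≈ 1.7047, r(3.25) ≈ 1.8326, r(4) ≈ 1.9459, r(4.75) ≈ 2.0477.
Sum = Δu · [r(1) + r(1.75) + r(2.5) + ...].
Sum ≈ 7.8565.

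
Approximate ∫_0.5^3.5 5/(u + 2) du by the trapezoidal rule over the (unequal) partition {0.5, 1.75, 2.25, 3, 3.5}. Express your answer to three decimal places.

Subinterval widths: 1.25, 0.5, 0.75, 0.5.
f(0.5) = 2, f(1.75) = 4/3, f(2.25) = 20/17, f(3) = 1, f(3.5) = 10/11.
On each subinterval the trapezoid contributes (Δu_i/2)·[f(u_{i-1}) + f(u_i)].
Sum ≈ 4.004.

4.004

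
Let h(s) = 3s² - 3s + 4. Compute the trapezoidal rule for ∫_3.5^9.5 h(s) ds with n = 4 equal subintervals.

Δs = (9.5 − 3.5)/4 = 1.5.
h(3.5) = 30.25, h(5) = 64, h(6.5) = 111.25, h(8) = 172, h(9.5) = 246.25.
T_4 = (Δs/2)·[h(s_0) + 2h(s_1) + 2h(s_2) + 2h(s_3) + h(s_4)].
Sum = 728.25.

728.25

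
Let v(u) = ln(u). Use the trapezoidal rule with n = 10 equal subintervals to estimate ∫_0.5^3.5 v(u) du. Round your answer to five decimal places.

1.71855

Δu = (3.5 − 0.5)/10 = 0.3.
v(0.5) ≈ -0.69315, v(0.8) ≈ -0.22314, v(1.1) ≈ 0.09531, v(1.4) ≈ 0.33647, v(1.7) ≈ 0.53063, v(2) ≈ 0.69315, v(2.3) ≈ 0.83291, v(2.6) ≈ 0.95551, v(2.9) ≈ 1.06471, v(3.2) ≈ 1.16315, v(3.5) ≈ 1.25276.
T_10 = (Δu/2)·[v(u_0) + 2v(u_1) + ... + 2v(u_{9}) + v(u_10)].
Sum ≈ 1.71855.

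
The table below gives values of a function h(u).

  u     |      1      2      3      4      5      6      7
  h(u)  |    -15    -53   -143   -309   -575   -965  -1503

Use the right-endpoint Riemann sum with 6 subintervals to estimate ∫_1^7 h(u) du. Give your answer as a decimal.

-3548

Δu = 1.
Sum = 1·[(-53) + (-143) + (-309) + (-575) + (-965) + (-1503)] = -3548.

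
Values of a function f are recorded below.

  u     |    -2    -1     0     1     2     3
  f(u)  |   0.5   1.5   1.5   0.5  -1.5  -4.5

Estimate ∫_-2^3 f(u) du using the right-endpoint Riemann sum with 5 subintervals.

Δu = 1.
Sum = 1·[1.5 + 1.5 + 0.5 + (-1.5) + (-4.5)] = -2.5.

-2.5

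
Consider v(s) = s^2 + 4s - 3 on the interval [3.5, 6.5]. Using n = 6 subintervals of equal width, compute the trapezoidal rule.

128.375

Δs = (6.5 − 3.5)/6 = 0.5.
v(3.5) = 23.25, v(4) = 29, v(4.5) = 35.25, v(5) = 42, v(5.5) = 49.25, v(6) = 57, v(6.5) = 65.25.
T_6 = (Δs/2)·[v(s_0) + 2v(s_1) + ... + 2v(s_{5}) + v(s_6)].
Sum = 128.375.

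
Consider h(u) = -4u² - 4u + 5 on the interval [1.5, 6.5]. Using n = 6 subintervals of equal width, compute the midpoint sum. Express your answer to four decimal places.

-415.5093

Δu = (6.5 − 1.5)/6 = 5/6.
Midpoints: 23/12, 2.75, 43/12, 53/12, 5.25, 73/12.
h(23/12) = -625/36, h(2.75) = -36.25, h(43/12) = -2185/36, h(53/12) = -3265/36, h(5.25) = -126.25, h(73/12) = -6025/36.
Sum = Δu · [h(23/12) + h(2.75) + h(43/12) + ...].
Sum ≈ -415.5093.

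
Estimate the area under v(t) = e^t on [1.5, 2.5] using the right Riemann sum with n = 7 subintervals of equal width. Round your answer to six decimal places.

Δt = (2.5 − 1.5)/7 = 1/7.
Right endpoints: 23/14, 25/14, 27/14, 29/14, 31/14, 33/14, 2.5.
v(23/14) ≈ 5.169920, v(25/14) ≈ 5.963838, v(27/14) ≈ 6.879675, v(29/14) ≈ 7.936152, v(31/14) ≈ 9.154868, v(33/14) ≈ 10.560735, v(2.5) ≈ 12.182494.
Sum = Δt · [v(23/14) + v(25/14) + v(27/14) + ...].
Sum ≈ 8.263955.

8.263955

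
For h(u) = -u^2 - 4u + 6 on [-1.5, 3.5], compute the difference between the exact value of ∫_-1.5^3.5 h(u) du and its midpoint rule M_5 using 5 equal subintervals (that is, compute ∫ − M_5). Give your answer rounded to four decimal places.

Exact integral: ∫_-1.5^3.5 h(u) du ≈ -5.416667.
M_5 = -5.
Error ≈ -5.416667 − (-5) ≈ -0.4167.

-0.4167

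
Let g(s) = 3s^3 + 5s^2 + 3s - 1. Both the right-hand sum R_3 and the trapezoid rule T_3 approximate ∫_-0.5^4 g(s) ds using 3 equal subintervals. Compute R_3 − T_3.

R_3 = 566.4375.
T_3 = 352.96875.
R_3 − T_3 = 213.46875.

213.46875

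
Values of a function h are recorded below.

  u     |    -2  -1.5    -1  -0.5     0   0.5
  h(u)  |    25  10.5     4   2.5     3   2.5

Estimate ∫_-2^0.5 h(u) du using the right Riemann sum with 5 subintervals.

11.25

Δu = 0.5.
Sum = 0.5·[10.5 + 4 + 2.5 + 3 + 2.5] = 11.25.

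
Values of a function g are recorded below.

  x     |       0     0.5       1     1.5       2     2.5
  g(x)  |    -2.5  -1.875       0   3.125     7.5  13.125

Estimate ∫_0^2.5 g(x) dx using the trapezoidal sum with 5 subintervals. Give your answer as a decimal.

7.03125

Δx = 0.5.
T_5 = (0.5/2)·[(-2.5) + 2·(-1.875) + 2·0 + 2·3.125 + 2·7.5 + 13.125] = 7.03125.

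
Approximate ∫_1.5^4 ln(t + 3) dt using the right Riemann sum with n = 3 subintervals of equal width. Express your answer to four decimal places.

4.5325

Δt = (4 − 1.5)/3 = 5/6.
Right endpoints: 7/3, 19/6, 4.
f(7/3) ≈ 1.6740, f(19/6) ≈ 1.8192, f(4) ≈ 1.9459.
Sum = Δt · [f(7/3) + f(19/6) + f(4)].
Sum ≈ 4.5325.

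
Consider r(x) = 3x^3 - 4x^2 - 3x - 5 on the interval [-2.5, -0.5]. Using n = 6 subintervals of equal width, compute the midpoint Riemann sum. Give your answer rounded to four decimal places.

-50.5926

Δx = (-0.5 − (-2.5))/6 = 1/3.
Midpoints: -7/3, -2, -5/3, -4/3, -1, -2/3.
r(-7/3) = -521/9, r(-2) = -39, r(-5/3) = -25, r(-4/3) = -137/9, r(-1) = -9, r(-2/3) = -17/3.
Sum = Δx · [r(-7/3) + r(-2) + r(-5/3) + ...].
Sum ≈ -50.5926.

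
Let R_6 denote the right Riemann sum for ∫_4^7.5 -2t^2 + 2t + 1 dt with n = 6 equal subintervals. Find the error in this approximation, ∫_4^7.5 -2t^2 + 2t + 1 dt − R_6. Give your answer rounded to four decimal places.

21.8345

Exact integral: ∫_4^7.5 f(t) dt ≈ -194.833333.
R_6 ≈ -216.667824.
Error ≈ -194.833333 − (-216.667824) ≈ 21.8345.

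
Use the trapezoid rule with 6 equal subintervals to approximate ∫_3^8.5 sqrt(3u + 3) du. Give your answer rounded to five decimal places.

24.56251

Δu = (8.5 − 3)/6 = 11/12.
f(3) ≈ 3.46410, f(47/12) ≈ 3.84057, f(29/6) ≈ 4.18330, f(5.75) ≈ 4.50000, f(20/3) ≈ 4.79583, f(91/12) ≈ 5.07445, f(8.5) ≈ 5.33854.
T_6 = (Δu/2)·[f(u_0) + 2f(u_1) + ... + 2f(u_{5}) + f(u_6)].
Sum ≈ 24.56251.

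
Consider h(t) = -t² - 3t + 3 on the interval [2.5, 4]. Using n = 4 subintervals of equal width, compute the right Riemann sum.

Δt = (4 − 2.5)/4 = 0.375.
Right endpoints: 2.875, 3.25, 3.625, 4.
h(2.875) = -13.890625, h(3.25) = -17.3125, h(3.625) = -21.015625, h(4) = -25.
Sum = Δt · [h(2.875) + h(3.25) + h(3.625) + h(4)].
Sum = -28.95703125.

-28.95703125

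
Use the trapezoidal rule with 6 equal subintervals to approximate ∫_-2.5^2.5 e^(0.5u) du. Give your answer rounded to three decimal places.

Δu = (2.5 − (-2.5))/6 = 5/6.
f(-2.5) ≈ 0.287, f(-5/3) ≈ 0.435, f(-5/6) ≈ 0.659, f(0) ≈ 1.000, f(5/6) ≈ 1.517, f(5/3) ≈ 2.301, f(2.5) ≈ 3.490.
T_6 = (Δu/2)·[f(u_0) + 2f(u_1) + ... + 2f(u_{5}) + f(u_6)].
Sum ≈ 6.500.

6.500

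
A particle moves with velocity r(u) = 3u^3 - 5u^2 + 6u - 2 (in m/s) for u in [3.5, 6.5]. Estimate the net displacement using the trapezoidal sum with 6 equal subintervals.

Δu = (6.5 − 3.5)/6 = 0.5.
r(3.5) = 86.375, r(4) = 134, r(4.5) = 197.125, r(5) = 278, r(5.5) = 378.875, r(6) = 502, r(6.5) = 649.625.
T_6 = (Δu/2)·[r(u_0) + 2r(u_1) + ... + 2r(u_{5}) + r(u_6)].
Sum = 929.

929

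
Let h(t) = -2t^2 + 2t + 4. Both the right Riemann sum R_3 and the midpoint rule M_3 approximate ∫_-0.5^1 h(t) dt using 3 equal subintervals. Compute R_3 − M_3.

0.1875

R_3 = 6.25.
M_3 = 6.0625.
R_3 − M_3 = 0.1875.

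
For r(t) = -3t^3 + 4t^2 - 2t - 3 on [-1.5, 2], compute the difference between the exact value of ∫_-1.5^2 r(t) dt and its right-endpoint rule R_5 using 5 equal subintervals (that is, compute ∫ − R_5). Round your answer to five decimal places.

Exact integral: ∫_-1.5^2 r(t) dt ≈ -5.2864583.
R_5 = -16.73.
Error ≈ -5.2864583 − (-16.73) ≈ 11.44354.

11.44354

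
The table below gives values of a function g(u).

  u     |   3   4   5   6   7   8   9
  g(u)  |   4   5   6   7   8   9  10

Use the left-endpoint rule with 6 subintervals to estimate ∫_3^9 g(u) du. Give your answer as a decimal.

39

Δu = 1.
Sum = 1·[4 + 5 + 6 + 7 + 8 + 9] = 39.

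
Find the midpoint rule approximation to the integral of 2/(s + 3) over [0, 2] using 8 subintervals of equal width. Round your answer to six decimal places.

Δs = (2 − 0)/8 = 0.25.
Midpoints: 0.125, 0.375, 0.625, 0.875, 1.125, 1.375, 1.625, 1.875.
f(0.125) = 0.64, f(0.375) = 16/27, f(0.625) = 16/29, f(0.875) = 16/31, f(1.125) = 16/33, f(1.375) = 16/35, f(1.625) = 16/37, f(1.875) = 16/39.
Sum = Δs · [f(0.125) + f(0.375) + f(0.625) + ...].
Sum ≈ 1.021281.

1.021281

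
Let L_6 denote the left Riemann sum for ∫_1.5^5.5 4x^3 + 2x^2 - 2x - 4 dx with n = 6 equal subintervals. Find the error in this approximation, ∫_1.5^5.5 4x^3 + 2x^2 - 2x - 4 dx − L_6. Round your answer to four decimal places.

Exact integral: ∫_1.5^5.5 f(x) dx ≈ 974.666667.
L_6 ≈ 754.370370.
Error ≈ 974.666667 − 754.370370 ≈ 220.2963.

220.2963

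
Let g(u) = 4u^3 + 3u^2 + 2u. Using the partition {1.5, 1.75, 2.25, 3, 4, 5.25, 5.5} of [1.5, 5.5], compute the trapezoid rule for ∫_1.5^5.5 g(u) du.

Subinterval widths: 0.25, 0.5, 0.75, 1, 1.25, 0.25.
g(1.5) = 23.25, g(1.75) = 34.125, g(2.25) = 65.25, g(3) = 141, g(4) = 312, g(5.25) = 672, g(5.5) = 767.25.
On each subinterval the trapezoid contributes (Δu_i/2)·[g(u_{i-1}) + g(u_i)].
Sum = 1130.765625.

1130.765625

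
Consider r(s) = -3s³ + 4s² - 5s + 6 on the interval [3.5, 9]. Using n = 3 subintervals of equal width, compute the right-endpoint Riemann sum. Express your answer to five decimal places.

Δs = (9 − 3.5)/3 = 11/6.
Right endpoints: 16/3, 43/6, 9.
r(16/3) = -362, r(43/6) = -66863/72, r(9) = -1902.
Sum = Δs · [r(16/3) + r(43/6) + r(9)].
Sum ≈ -5853.19676.

-5853.19676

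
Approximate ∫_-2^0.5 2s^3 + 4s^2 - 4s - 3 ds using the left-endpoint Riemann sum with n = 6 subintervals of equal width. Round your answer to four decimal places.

Δs = (0.5 − (-2))/6 = 5/12.
Left endpoints: -2, -19/12, -7/6, -0.75, -1/3, 1/12.
f(-2) = 5, f(-19/12) = 4685/864, f(-7/6) = 425/108, f(-0.75) = 1.40625, f(-1/3) = -35/27, f(1/12) = -2855/864.
Sum = Δs · [f(-2) + f(-19/12) + f(-7/6) + ...].
Sum ≈ 4.6513.

4.6513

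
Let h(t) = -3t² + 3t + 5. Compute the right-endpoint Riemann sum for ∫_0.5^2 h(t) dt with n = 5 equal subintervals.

Δt = (2 − 0.5)/5 = 0.3.
Right endpoints: 0.8, 1.1, 1.4, 1.7, 2.
h(0.8) = 5.48, h(1.1) = 4.67, h(1.4) = 3.32, h(1.7) = 1.43, h(2) = -1.
Sum = Δt · [h(0.8) + h(1.1) + h(1.4) + h(1.7) + h(2)].
Sum = 4.17.

4.17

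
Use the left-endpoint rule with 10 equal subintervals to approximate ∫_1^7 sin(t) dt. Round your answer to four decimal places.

-0.1518

Δt = (7 − 1)/10 = 0.6.
Left endpoints: 1, 1.6, 2.2, 2.8, 3.4, 4, 4.6, 5.2, 5.8, 6.4.
f(1) ≈ 0.8415, f(1.6) ≈ 0.9996, f(2.2) ≈ 0.8085, f(2.8) ≈ 0.3350, f(3.4) ≈ -0.2555, f(4) ≈ -0.7568, f(4.6) ≈ -0.9937, f(5.2) ≈ -0.8835, f(5.8) ≈ -0.4646, f(6.4) ≈ 0.1165.
Sum = Δt · [f(1) + f(1.6) + f(2.2) + ...].
Sum ≈ -0.1518.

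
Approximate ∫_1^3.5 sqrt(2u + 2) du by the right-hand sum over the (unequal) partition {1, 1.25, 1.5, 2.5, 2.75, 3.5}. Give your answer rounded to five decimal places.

6.66975

Subinterval widths: 0.25, 0.25, 1, 0.25, 0.75.
Right endpoints: 1.25, 1.5, 2.5, 2.75, 3.5.
f(1.25) ≈ 2.12132, f(1.5) ≈ 2.23607, f(2.5) ≈ 2.64575, f(2.75) ≈ 2.73861, f(3.5) ≈ 3.00000.
Sum = Σ Δu_i · f(u_i).
Sum ≈ 6.66975.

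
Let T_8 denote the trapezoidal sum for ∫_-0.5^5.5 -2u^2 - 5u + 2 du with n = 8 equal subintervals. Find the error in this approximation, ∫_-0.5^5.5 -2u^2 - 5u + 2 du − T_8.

1.125

Exact integral: ∫_-0.5^5.5 f(u) du = -174.
T_8 = -175.125.
Error = -174 − (-175.125) = 1.125.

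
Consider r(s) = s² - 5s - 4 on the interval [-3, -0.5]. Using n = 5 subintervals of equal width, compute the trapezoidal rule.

20.9375

Δs = (-0.5 − (-3))/5 = 0.5.
r(-3) = 20, r(-2.5) = 14.75, r(-2) = 10, r(-1.5) = 5.75, r(-1) = 2, r(-0.5) = -1.25.
T_5 = (Δs/2)·[r(s_0) + 2r(s_1) + ... + 2r(s_{4}) + r(s_5)].
Sum = 20.9375.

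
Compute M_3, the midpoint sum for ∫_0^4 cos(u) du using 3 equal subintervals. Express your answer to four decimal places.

-0.8159

Δu = (4 − 0)/3 = 4/3.
Midpoints: 2/3, 2, 10/3.
f(2/3) ≈ 0.7859, f(2) ≈ -0.4161, f(10/3) ≈ -0.9817.
Sum = Δu · [f(2/3) + f(2) + f(10/3)].
Sum ≈ -0.8159.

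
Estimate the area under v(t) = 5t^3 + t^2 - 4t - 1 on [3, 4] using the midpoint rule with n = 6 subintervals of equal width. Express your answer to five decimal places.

215.95949

Δt = (4 − 3)/6 = 1/6.
Midpoints: 37/12, 3.25, 41/12, 43/12, 3.75, 47/12.
v(37/12) = 246653/1728, v(3.25) = 168.203125, v(41/12) = 339433/1728, v(43/12) = 393227/1728, v(3.75) = 261.734375, v(47/12) = 516823/1728.
Sum = Δt · [v(37/12) + v(3.25) + v(41/12) + ...].
Sum ≈ 215.95949.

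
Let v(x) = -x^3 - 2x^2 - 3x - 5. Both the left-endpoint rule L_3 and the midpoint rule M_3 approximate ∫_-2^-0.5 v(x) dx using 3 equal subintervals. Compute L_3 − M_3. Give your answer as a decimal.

1.3828125

L_3 = -1.8125.
M_3 = -3.1953125.
L_3 − M_3 = 1.3828125.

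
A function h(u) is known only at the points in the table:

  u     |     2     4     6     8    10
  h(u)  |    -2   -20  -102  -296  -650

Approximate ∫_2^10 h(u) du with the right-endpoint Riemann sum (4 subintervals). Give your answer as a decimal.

-2136

Δu = 2.
Sum = 2·[(-20) + (-102) + (-296) + (-650)] = -2136.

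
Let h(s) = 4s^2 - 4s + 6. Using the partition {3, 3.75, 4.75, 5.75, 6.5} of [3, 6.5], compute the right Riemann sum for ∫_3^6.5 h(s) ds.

339.6875

Subinterval widths: 0.75, 1, 1, 0.75.
Right endpoints: 3.75, 4.75, 5.75, 6.5.
h(3.75) = 47.25, h(4.75) = 77.25, h(5.75) = 115.25, h(6.5) = 149.
Sum = Σ Δs_i · h(s_i).
Sum = 339.6875.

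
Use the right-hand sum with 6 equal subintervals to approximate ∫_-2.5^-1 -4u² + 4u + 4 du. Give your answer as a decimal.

-20.6875

Δu = (-1 − (-2.5))/6 = 0.25.
Right endpoints: -2.25, -2, -1.75, -1.5, -1.25, -1.
f(-2.25) = -25.25, f(-2) = -20, f(-1.75) = -15.25, f(-1.5) = -11, f(-1.25) = -7.25, f(-1) = -4.
Sum = Δu · [f(-2.25) + f(-2) + f(-1.75) + ...].
Sum = -20.6875.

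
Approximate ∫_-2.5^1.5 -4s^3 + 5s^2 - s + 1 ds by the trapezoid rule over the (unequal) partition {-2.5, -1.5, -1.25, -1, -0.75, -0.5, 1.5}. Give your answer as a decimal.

75.34375

Subinterval widths: 1, 0.25, 0.25, 0.25, 0.25, 2.
f(-2.5) = 97.25, f(-1.5) = 27.25, f(-1.25) = 17.875, f(-1) = 11, f(-0.75) = 6.25, f(-0.5) = 3.25, f(1.5) = -2.75.
On each subinterval the trapezoid contributes (Δs_i/2)·[f(s_{i-1}) + f(s_i)].
Sum = 75.34375.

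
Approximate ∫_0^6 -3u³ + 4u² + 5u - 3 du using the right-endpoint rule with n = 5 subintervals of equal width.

Δu = (6 − 0)/5 = 1.2.
Right endpoints: 1.2, 2.4, 3.6, 4.8, 6.
f(1.2) = 3.576, f(2.4) = -9.432, f(3.6) = -73.128, f(4.8) = -218.616, f(6) = -477.
Sum = Δu · [f(1.2) + f(2.4) + f(3.6) + f(4.8) + f(6)].
Sum = -929.52.

-929.52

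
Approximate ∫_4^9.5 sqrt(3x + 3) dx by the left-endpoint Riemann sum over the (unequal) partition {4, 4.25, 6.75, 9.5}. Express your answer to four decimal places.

24.1498

Subinterval widths: 0.25, 2.5, 2.75.
Left endpoints: 4, 4.25, 6.75.
f(4) ≈ 3.8730, f(4.25) ≈ 3.9686, f(6.75) ≈ 4.8218.
Sum = Σ Δx_i · f(x_i).
Sum ≈ 24.1498.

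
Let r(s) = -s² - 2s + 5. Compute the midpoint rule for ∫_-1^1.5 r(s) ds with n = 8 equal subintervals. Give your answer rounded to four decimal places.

9.8120

Δs = (1.5 − (-1))/8 = 0.3125.
Midpoints: -0.84375, -0.53125, -0.21875, 0.09375, 0.40625, 0.71875, 1.03125, 1.34375.
r(-0.84375) = 6119/1024, r(-0.53125) = 5919/1024, r(-0.21875) = 5519/1024, r(0.09375) = 4919/1024, r(0.40625) = 4119/1024, r(0.71875) = 3119/1024, r(1.03125) = 1919/1024, r(1.34375) = 519/1024.
Sum = Δs · [r(-0.84375) + r(-0.53125) + r(-0.21875) + ...].
Sum ≈ 9.8120.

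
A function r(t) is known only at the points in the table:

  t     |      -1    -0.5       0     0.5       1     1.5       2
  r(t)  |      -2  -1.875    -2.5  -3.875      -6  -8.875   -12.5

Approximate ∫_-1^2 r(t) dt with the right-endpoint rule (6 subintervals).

-17.8125

Δt = 0.5.
Sum = 0.5·[(-1.875) + (-2.5) + (-3.875) + (-6) + (-8.875) + (-12.5)] = -17.8125.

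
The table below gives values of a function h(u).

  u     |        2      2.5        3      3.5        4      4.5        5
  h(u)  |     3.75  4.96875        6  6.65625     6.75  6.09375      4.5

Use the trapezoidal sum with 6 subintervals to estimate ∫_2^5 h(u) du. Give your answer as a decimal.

Δu = 0.5.
T_6 = (0.5/2)·[3.75 + 2·4.96875 + 2·6 + 2·6.65625 + 2·6.75 + 2·6.09375 + 4.5] = 17.296875.

17.296875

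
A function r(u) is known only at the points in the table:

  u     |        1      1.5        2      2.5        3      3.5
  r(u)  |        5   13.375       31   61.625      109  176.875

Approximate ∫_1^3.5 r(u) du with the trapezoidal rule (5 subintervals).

Δu = 0.5.
T_5 = (0.5/2)·[5 + 2·13.375 + 2·31 + 2·61.625 + 2·109 + 176.875] = 152.96875.

152.96875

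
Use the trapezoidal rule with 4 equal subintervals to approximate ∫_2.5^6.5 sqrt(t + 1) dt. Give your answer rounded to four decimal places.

Δt = (6.5 − 2.5)/4 = 1.
f(2.5) ≈ 1.8708, f(3.5) ≈ 2.1213, f(4.5) ≈ 2.3452, f(5.5) ≈ 2.5495, f(6.5) ≈ 2.7386.
T_4 = (Δt/2)·[f(t_0) + 2f(t_1) + 2f(t_2) + 2f(t_3) + f(t_4)].
Sum ≈ 9.3208.

9.3208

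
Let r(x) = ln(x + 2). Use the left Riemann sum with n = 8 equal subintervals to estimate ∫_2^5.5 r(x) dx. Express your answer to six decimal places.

Δx = (5.5 − 2)/8 = 0.4375.
Left endpoints: 2, 2.4375, 2.875, 3.3125, 3.75, 4.1875, 4.625, 5.0625.
r(2) ≈ 1.386294, r(2.4375) ≈ 1.490091, r(2.875) ≈ 1.584120, r(3.3125) ≈ 1.670063, r(3.75) ≈ 1.749200, r(4.1875) ≈ 1.822531, r(4.625) ≈ 1.890850, r(5.0625) ≈ 1.954799.
Sum = Δx · [r(2) + r(2.4375) + r(2.875) + ...].
Sum ≈ 5.927228.

5.927228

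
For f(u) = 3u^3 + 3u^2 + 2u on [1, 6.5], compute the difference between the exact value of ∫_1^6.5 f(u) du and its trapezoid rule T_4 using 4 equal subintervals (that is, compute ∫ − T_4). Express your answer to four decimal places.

-63.6904

Exact integral: ∫_1^6.5 f(u) du = 1652.921875.
T_4 ≈ 1716.612305.
Error ≈ 1652.921875 − 1716.612305 ≈ -63.6904.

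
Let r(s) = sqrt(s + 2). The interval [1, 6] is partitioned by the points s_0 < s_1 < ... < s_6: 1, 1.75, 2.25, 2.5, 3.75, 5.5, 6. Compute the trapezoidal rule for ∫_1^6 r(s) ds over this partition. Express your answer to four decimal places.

Subinterval widths: 0.75, 0.5, 0.25, 1.25, 1.75, 0.5.
r(1) ≈ 1.7321, r(1.75) ≈ 1.9365, r(2.25) ≈ 2.0616, r(2.5) ≈ 2.1213, r(3.75) ≈ 2.3979, r(5.5) ≈ 2.7386, r(6) ≈ 2.8284.
On each subinterval the trapezoid contributes (Δs_i/2)·[r(s_{i-1}) + r(s_i)].
Sum ≈ 11.6088.

11.6088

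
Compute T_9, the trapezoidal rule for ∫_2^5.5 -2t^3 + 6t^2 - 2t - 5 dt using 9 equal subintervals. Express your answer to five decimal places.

-177.98688

Δt = (5.5 − 2)/9 = 7/18.
f(2) = -1, f(43/18) = -8173/2916, f(25/9) = -5195/729, f(19/6) = -1585/108, f(32/9) = -19069/729, f(71/18) = -123281/2916, f(13/3) = -1721/27, f(85/18) = -266095/2916, f(46/9) = -91505/729, f(5.5) = -167.25.
T_9 = (Δt/2)·[f(t_0) + 2f(t_1) + ... + 2f(t_{8}) + f(t_9)].
Sum ≈ -177.98688.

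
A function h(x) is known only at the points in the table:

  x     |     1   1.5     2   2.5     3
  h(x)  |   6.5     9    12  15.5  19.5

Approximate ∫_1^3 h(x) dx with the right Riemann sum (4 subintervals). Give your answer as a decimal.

28

Δx = 0.5.
Sum = 0.5·[9 + 12 + 15.5 + 19.5] = 28.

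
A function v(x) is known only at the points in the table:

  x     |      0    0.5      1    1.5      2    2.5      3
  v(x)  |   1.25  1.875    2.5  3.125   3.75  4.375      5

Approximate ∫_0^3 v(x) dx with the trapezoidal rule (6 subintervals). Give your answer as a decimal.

9.375

Δx = 0.5.
T_6 = (0.5/2)·[1.25 + 2·1.875 + 2·2.5 + 2·3.125 + 2·3.75 + 2·4.375 + 5] = 9.375.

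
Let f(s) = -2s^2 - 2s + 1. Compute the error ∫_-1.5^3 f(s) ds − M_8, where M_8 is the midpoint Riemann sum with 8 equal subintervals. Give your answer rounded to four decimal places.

-0.2373

Exact integral: ∫_-1.5^3 f(s) ds = -22.5.
M_8 ≈ -22.262695.
Error ≈ -22.5 − (-22.262695) ≈ -0.2373.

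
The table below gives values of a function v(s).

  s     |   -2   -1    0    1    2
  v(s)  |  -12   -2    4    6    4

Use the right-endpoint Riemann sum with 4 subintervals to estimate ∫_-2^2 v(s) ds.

Δs = 1.
Sum = 1·[(-2) + 4 + 6 + 4] = 12.

12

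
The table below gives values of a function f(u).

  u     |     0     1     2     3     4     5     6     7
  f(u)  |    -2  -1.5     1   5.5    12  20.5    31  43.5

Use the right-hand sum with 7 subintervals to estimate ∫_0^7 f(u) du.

112

Δu = 1.
Sum = 1·[(-1.5) + 1 + 5.5 + 12 + 20.5 + 31 + 43.5] = 112.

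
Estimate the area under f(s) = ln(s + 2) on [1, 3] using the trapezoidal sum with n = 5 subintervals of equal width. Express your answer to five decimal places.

Δs = (3 − 1)/5 = 0.4.
f(1) ≈ 1.09861, f(1.4) ≈ 1.22378, f(1.8) ≈ 1.33500, f(2.2) ≈ 1.43508, f(2.6) ≈ 1.52606, f(3) ≈ 1.60944.
T_5 = (Δs/2)·[f(s_0) + 2f(s_1) + ... + 2f(s_{4}) + f(s_5)].
Sum ≈ 2.74958.

2.74958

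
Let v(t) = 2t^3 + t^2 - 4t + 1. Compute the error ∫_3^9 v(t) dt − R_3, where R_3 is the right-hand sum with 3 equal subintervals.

-1600

Exact integral: ∫_3^9 v(t) dt = 3336.
R_3 = 4936.
Error = 3336 − 4936 = -1600.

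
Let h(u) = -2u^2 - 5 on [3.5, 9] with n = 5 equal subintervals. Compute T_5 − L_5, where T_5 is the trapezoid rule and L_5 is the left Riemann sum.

T_5 = -487.135.
L_5 = -411.51.
T_5 − L_5 = -75.625.

-75.625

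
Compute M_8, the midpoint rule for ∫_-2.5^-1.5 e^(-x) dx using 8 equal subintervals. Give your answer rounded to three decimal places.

7.696

Δx = (-1.5 − (-2.5))/8 = 0.125.
Midpoints: -2.4375, -2.3125, -2.1875, -2.0625, -1.9375, -1.8125, -1.6875, -1.5625.
f(-2.4375) ≈ 11.444, f(-2.3125) ≈ 10.100, f(-2.1875) ≈ 8.913, f(-2.0625) ≈ 7.866, f(-1.9375) ≈ 6.941, f(-1.8125) ≈ 6.126, f(-1.6875) ≈ 5.406, f(-1.5625) ≈ 4.771.
Sum = Δx · [f(-2.4375) + f(-2.3125) + f(-2.1875) + ...].
Sum ≈ 7.696.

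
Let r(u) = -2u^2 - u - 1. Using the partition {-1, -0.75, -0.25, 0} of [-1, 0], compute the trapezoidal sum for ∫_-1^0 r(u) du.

Subinterval widths: 0.25, 0.5, 0.25.
r(-1) = -2, r(-0.75) = -1.375, r(-0.25) = -0.875, r(0) = -1.
On each subinterval the trapezoid contributes (Δu_i/2)·[r(u_{i-1}) + r(u_i)].
Sum = -1.21875.

-1.21875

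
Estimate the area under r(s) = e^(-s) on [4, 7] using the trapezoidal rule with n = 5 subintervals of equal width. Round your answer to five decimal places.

0.01792

Δs = (7 − 4)/5 = 0.6.
r(4) ≈ 0.01832, r(4.6) ≈ 0.01005, r(5.2) ≈ 0.00552, r(5.8) ≈ 0.00303, r(6.4) ≈ 0.00166, r(7) ≈ 0.00091.
T_5 = (Δs/2)·[r(s_0) + 2r(s_1) + ... + 2r(s_{4}) + r(s_5)].
Sum ≈ 0.01792.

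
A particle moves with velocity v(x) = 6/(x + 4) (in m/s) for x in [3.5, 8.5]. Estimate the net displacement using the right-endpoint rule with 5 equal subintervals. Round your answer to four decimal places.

Δx = (8.5 − 3.5)/5 = 1.
Right endpoints: 4.5, 5.5, 6.5, 7.5, 8.5.
v(4.5) = 12/17, v(5.5) = 12/19, v(6.5) = 4/7, v(7.5) = 12/23, v(8.5) = 0.48.
Sum = Δx · [v(4.5) + v(5.5) + v(6.5) + v(7.5) + v(8.5)].
Sum ≈ 2.9106.

2.9106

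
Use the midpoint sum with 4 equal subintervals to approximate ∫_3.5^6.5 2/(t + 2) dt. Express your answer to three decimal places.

0.870

Δt = (6.5 − 3.5)/4 = 0.75.
Midpoints: 3.875, 4.625, 5.375, 6.125.
f(3.875) = 16/47, f(4.625) = 16/53, f(5.375) = 16/59, f(6.125) = 16/65.
Sum = Δt · [f(3.875) + f(4.625) + f(5.375) + f(6.125)].
Sum ≈ 0.870.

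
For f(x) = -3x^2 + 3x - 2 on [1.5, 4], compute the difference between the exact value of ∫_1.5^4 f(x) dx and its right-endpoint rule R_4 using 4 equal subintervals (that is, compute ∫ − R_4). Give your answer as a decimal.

Exact integral: ∫_1.5^4 f(x) dx = -45.
R_4 = -56.03515625.
Error = -45 − (-56.03515625) = 11.03515625.

11.03515625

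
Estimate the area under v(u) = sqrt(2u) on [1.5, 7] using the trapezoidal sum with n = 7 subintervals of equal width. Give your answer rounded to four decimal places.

Δu = (7 − 1.5)/7 = 11/14.
v(1.5) ≈ 1.7321, v(16/7) ≈ 2.1381, v(43/14) ≈ 2.4785, v(27/7) ≈ 2.7775, v(65/14) ≈ 3.0472, v(38/7) ≈ 3.2950, v(87/14) ≈ 3.5254, v(7) ≈ 3.7417.
T_7 = (Δu/2)·[v(u_0) + 2v(u_1) + ... + 2v(u_{6}) + v(u_7)].
Sum ≈ 15.7132.

15.7132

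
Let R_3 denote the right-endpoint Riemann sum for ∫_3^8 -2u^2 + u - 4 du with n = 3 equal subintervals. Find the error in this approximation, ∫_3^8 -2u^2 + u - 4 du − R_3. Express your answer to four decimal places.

Exact integral: ∫_3^8 f(u) du ≈ -315.833333.
R_3 ≈ -407.962963.
Error ≈ -315.833333 − (-407.962963) ≈ 92.1296.

92.1296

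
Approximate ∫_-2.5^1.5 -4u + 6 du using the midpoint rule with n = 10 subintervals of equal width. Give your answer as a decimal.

32

Δu = (1.5 − (-2.5))/10 = 0.4.
Midpoints: -2.3, -1.9, -1.5, -1.1, -0.7, -0.3, 0.1, 0.5, 0.9, 1.3.
f(-2.3) = 15.2, f(-1.9) = 13.6, f(-1.5) = 12, f(-1.1) = 10.4, f(-0.7) = 8.8, f(-0.3) = 7.2, f(0.1) = 5.6, f(0.5) = 4, f(0.9) = 2.4, f(1.3) = 0.8.
Sum = Δu · [f(-2.3) + f(-1.9) + f(-1.5) + ...].
Sum = 32.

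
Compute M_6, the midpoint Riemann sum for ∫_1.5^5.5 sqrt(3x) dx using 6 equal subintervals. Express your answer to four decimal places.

Δx = (5.5 − 1.5)/6 = 2/3.
Midpoints: 11/6, 2.5, 19/6, 23/6, 4.5, 31/6.
f(11/6) ≈ 2.3452, f(2.5) ≈ 2.7386, f(19/6) ≈ 3.0822, f(23/6) ≈ 3.3912, f(4.5) ≈ 3.6742, f(31/6) ≈ 3.9370.
Sum = Δx · [f(11/6) + f(2.5) + f(19/6) + ...].
Sum ≈ 12.7790.

12.7790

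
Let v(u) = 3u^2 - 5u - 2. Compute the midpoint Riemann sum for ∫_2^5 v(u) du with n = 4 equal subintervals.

Δu = (5 − 2)/4 = 0.75.
Midpoints: 2.375, 3.125, 3.875, 4.625.
v(2.375) = 3.046875, v(3.125) = 11.671875, v(3.875) = 23.671875, v(4.625) = 39.046875.
Sum = Δu · [v(2.375) + v(3.125) + v(3.875) + v(4.625)].
Sum = 58.078125.

58.078125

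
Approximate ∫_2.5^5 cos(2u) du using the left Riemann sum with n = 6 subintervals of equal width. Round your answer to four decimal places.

0.4292

Δu = (5 − 2.5)/6 = 5/12.
Left endpoints: 2.5, 35/12, 10/3, 3.75, 25/6, 55/12.
f(2.5) ≈ 0.2837, f(35/12) ≈ 0.9005, f(10/3) ≈ 0.9274, f(3.75) ≈ 0.3466, f(25/6) ≈ -0.4612, f(55/12) ≈ -0.9669.
Sum = Δu · [f(2.5) + f(35/12) + f(10/3) + ...].
Sum ≈ 0.4292.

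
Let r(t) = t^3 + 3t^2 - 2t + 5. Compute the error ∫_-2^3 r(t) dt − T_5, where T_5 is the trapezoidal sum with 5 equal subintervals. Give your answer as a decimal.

Exact integral: ∫_-2^3 r(t) dt = 71.25.
T_5 = 75.
Error = 71.25 − 75 = -3.75.

-3.75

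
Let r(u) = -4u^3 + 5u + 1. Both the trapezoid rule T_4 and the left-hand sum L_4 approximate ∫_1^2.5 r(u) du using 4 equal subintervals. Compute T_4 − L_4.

T_4 = -24.17578125.
L_4 = -14.61328125.
T_4 − L_4 = -9.5625.

-9.5625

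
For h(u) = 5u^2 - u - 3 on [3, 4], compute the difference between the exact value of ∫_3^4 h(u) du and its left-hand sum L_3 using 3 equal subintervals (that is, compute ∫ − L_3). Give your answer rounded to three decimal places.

Exact integral: ∫_3^4 h(u) du ≈ 55.16667.
L_3 ≈ 49.59259.
Error ≈ 55.16667 − 49.59259 ≈ 5.574.

5.574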